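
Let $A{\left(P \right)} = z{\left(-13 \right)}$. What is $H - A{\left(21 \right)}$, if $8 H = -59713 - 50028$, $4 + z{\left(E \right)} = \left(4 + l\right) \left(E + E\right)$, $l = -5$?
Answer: $- \frac{109917}{8} \approx -13740.0$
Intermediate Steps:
$z{\left(E \right)} = -4 - 2 E$ ($z{\left(E \right)} = -4 + \left(4 - 5\right) \left(E + E\right) = -4 - 2 E$)
$A{\left(P \right)} = 22$ ($A{\left(P \right)} = -4 - -26 = -4 + 26 = 22$)
$H = - \frac{109741}{8}$ ($H = \frac{-59713 - 50028}{8} = \frac{1}{8} \left(-109741\right) = - \frac{109741}{8} \approx -13718.0$)
$H - A{\left(21 \right)} = - \frac{109741}{8} - 22 = - \frac{109917}{8}$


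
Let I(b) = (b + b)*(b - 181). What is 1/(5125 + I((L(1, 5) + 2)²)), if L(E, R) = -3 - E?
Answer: 1/3709 ≈ 0.00026961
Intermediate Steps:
I(b) = 2*b*(-181 + b) (I(b) = (2*b)*(-181 + b) = 2*b*(-181 + b))
1/(5125 + I((L(1, 5) + 2)²)) = 1/(5125 + 2*((-3 - 1*1) + 2)²*(-181 + ((-3 - 1*1) + 2)²)) = 1/(5125 + 2*((-3 - 1) + 2)²*(-181 + ((-3 - 1) + 2)²)) = 1/(5125 + 2*(-4 + 2)²*(-181 + (-4 + 2)²)) = 1/(5125 + 2*(-2)²*(-181 + (-2)²)) = 1/(5125 + 2*4*(-181 + 4)) = 1/(5125 + 2*4*(-177)) = 1/(5125 - 1416) = 1/3709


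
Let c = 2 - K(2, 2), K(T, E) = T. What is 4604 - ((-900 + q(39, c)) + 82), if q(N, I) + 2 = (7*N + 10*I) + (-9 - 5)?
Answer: 5165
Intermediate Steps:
c = 0 (c = 2 - 1*2 = 2 - 2 = 0)
q(N, I) = -16 + 7*N + 10*I (q(N, I) = -2 + ((7*N + 10*I) + (-9 - 5)) = -2 + ((7*N + 10*I) - 14) = -2 + (-14 + 7*N + 10*I) = -16 + 7*N + 10*I)
4604 - ((-900 + q(39, c)) + 82) = 4604 - ((-900 + (-16 + 7*39 + 10*0)) + 82) = 4604 - ((-900 + (-16 + 273 + 0)) + 82) = 4604 - ((-900 + 257) + 82) = 4604 - (-643 + 82) = 4604 - 1*(-561) = 4604 + 561 = 5165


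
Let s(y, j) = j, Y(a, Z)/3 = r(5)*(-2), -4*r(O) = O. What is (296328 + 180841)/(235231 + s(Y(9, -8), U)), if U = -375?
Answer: 477169/234856 ≈ 2.0317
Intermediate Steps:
r(O) = -O/4
Y(a, Z) = 15/2 (Y(a, Z) = 3*(-1/4*5*(-2)) = 3*(-5/4*(-2)) = 3*(5/2) = 15/2)
(296328 + 180841)/(235231 + s(Y(9, -8), U)) = (296328 + 180841)/(235231 - 375) = 477169/234856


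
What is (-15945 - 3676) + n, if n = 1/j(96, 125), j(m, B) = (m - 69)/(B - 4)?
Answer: -529646/27 ≈ -19617.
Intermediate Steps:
j(m, B) = (-69 + m)/(-4 + B)
n = 121/27 (n = 1/((-69 + 96)/(-4 + 125)) = 1/(27/121) = 121/27 ≈ 4.4815)
(-15945 - 3676) + n = (-15945 - 3676) + 121/27 = -19621 + 121/27 = -529646/27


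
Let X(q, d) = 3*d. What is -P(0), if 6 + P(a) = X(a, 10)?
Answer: -24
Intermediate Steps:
P(a) = 24 (P(a) = -6 + 3*10 = -6 + 30 = 24)
-P(0) = -1*24 = -24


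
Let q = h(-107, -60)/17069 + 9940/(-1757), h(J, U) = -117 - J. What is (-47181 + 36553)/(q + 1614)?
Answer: -11383435583/1722662594 ≈ -6.6080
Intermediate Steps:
q = -24240490/4284319 (q = (-117 - 1*(-107))/17069 + 9940/(-1757) = (-117 + 107)*(1/17069) + 9940*(-1/1757) = -10*1/17069 - 1420/251 = -10/17069 - 1420/251 = -24240490/4284319 ≈ -5.6580)
(-47181 + 36553)/(q + 1614) = (-47181 + 36553)/(-24240490/4284319 + 1614) = -10628/6890650376/4284319 = -10628*4284319/6890650376 = -11383435583/1722662594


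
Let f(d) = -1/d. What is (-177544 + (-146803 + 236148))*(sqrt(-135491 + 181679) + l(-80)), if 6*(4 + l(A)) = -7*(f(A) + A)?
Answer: -1260451909/160 - 529194*sqrt(1283) ≈ -2.6833e+7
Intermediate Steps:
l(A) = -4 - 7*A/6 + 7/(6*A) (l(A) = -4 + (-7*(-1/A + A))/6 = -4 + (-7*(A - 1/A))/6 = -4 + (-7*A + 7/A)/6 = -4 + (-7*A/6 + 7/(6*A)) = -4 - 7*A/6 + 7/(6*A))
(-177544 + (-146803 + 236148))*(sqrt(-135491 + 181679) + l(-80)) = (-177544 + (-146803 + 236148))*(sqrt(-135491 + 181679) + (1/6)*(7 - 1*(-80)*(24 + 7*(-80)))/(-80)) = (-177544 + 89345)*(sqrt(46188) + (1/6)*(-1/80)*(7 - 1*(-80)*(24 - 560))) = -88199*(6*sqrt(1283) + (1/6)*(-1/80)*(7 - 1*(-80)*(-536))) = -88199*(6*sqrt(1283) + (1/6)*(-1/80)*(7 - 42880)) = -88199*(6*sqrt(1283) + (1/6)*(-1/80)*(-42873)) = -88199*(6*sqrt(1283) + 14291/160) = -88199*(14291/160 + 6*sqrt(1283)) = -1260451909/160 - 529194*sqrt(1283)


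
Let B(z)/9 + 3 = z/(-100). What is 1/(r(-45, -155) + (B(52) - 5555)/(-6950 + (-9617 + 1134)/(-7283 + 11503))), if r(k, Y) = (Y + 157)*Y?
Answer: -146687415/45355219702 ≈ -0.0032342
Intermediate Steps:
B(z) = -27 - 9*z/100 (B(z) = -27 + 9*(z/(-100)) = -27 + 9*(z*(-1/100)) = -27 + 9*(-z/100) = -27 - 9*z/100)
r(k, Y) = Y*(157 + Y) (r(k, Y) = (157 + Y)*Y = Y*(157 + Y))
1/(r(-45, -155) + (B(52) - 5555)/(-6950 + (-9617 + 1134)/(-7283 + 11503))) = 1/(-155*(157 - 155) + ((-27 - 9/100*52) - 5555)/(-6950 + (-9617 + 1134)/(-7283 + 11503))) = 1/(-155*2 + ((-27 - 117/25) - 5555)/(-6950 - 8483/4220)) = 1/(-310 + (-792/25 - 5555)/(-6950 - 8483*1/4220)) = 1/(-310 - 139667/(25*(-6950 - 8483/4220))) = 1/(-310 - 139667/(25*(-29337483/4220))) = 1/(-310 - 139667/25*(-4220/29337483)) = 1/(-310 + 117878948/146687415) = 1/(-45355219702/146687415) = -146687415/45355219702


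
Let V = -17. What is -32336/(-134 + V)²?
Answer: -32336/22801 ≈ -1.4182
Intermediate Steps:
-32336/(-134 + V)² = -32336/(-134 - 17)² = -32336/((-151)²) = -32336/22801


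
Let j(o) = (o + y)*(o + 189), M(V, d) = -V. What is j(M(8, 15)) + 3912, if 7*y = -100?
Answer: -852/7 ≈ -121.71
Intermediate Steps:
y = -100/7 (y = (⅐)*(-100) = -100/7 ≈ -14.286)
j(o) = (189 + o)*(-100/7 + o) (j(o) = (o - 100/7)*(o + 189) = (-100/7 + o)*(189 + o) = (189 + o)*(-100/7 + o))
j(M(8, 15)) + 3912 = (-2700 + (-1*8)² + 1223*(-1*8)/7) + 3912 = (-2700 + (-8)² + (1223/7)*(-8)) + 3912 = (-2700 + 64 - 9784/7) + 3912 = -28236/7 + 3912 = -852/7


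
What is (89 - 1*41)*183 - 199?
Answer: 8585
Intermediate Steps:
(89 - 1*41)*183 - 199 = (89 - 41)*183 - 199 = 48*183 - 199 = 8784 - 199 = 8585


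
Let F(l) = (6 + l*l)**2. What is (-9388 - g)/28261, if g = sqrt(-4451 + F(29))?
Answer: -9388/28261 - sqrt(712958)/28261 ≈ -0.36207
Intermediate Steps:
F(l) = (6 + l**2)**2
g = sqrt(712958) (g = sqrt(-4451 + (6 + 29**2)**2) = sqrt(-4451 + (6 + 841)**2) = sqrt(-4451 + 847**2) = sqrt(-4451 + 717409) = sqrt(712958) ≈ 844.37)
(-9388 - g)/28261 = (-9388 - sqrt(712958))/28261 = (-9388 - sqrt(712958))*(1/28261) = -9388/28261 - sqrt(712958)/28261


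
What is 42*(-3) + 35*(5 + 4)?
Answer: 189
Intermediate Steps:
42*(-3) + 35*(5 + 4) = -126 + 35*9 = -126 + 315 = 189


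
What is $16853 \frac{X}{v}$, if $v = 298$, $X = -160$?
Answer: $- \frac{1348240}{149} \approx -9048.6$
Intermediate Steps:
$16853 \frac{X}{v} = 16853 \left(- \frac{160}{298}\right) = 16853 \left(\left(-160\right) \frac{1}{298}\right) = 16853 \left(- \frac{80}{149}\right) = - \frac{1348240}{149}$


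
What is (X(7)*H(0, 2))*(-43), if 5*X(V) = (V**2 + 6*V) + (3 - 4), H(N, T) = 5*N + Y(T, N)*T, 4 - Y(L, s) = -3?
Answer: -10836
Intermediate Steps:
Y(L, s) = 7 (Y(L, s) = 4 - 1*(-3) = 4 + 3 = 7)
H(N, T) = 5*N + 7*T
X(V) = -1/5 + V**2/5 + 6*V/5 (X(V) = ((V**2 + 6*V) + (3 - 4))/5 = ((V**2 + 6*V) - 1)/5 = (-1 + V**2 + 6*V)/5 = -1/5 + V**2/5 + 6*V/5)
(X(7)*H(0, 2))*(-43) = ((-1/5 + (1/5)*7**2 + (6/5)*7)*(5*0 + 7*2))*(-43) = ((-1/5 + (1/5)*49 + 42/5)*(0 + 14))*(-43) = ((-1/5 + 49/5 + 42/5)*14)*(-43) = (18*14)*(-43) = 252*(-43) = -10836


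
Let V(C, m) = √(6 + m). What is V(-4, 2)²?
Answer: 8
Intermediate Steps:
V(-4, 2)² = (√(6 + 2))² = (√8)² = (2*√2)² = 8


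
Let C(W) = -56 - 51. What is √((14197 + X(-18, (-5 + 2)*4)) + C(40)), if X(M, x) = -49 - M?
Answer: √14059 ≈ 118.57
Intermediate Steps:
C(W) = -107
√((14197 + X(-18, (-5 + 2)*4)) + C(40)) = √((14197 + (-49 - 1*(-18))) - 107) = √((14197 + (-49 + 18)) - 107) = √((14197 - 31) - 107) = √(14166 - 107) = √14059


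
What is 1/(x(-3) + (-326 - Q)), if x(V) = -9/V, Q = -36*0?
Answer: -1/323 ≈ -0.0030960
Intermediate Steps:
Q = 0
1/(x(-3) + (-326 - Q)) = 1/(-9/(-3) + (-326 - 1*0)) = 1/(-9*(-⅓) + (-326 + 0)) = 1/(3 - 326) = 1/(-323) = -1/323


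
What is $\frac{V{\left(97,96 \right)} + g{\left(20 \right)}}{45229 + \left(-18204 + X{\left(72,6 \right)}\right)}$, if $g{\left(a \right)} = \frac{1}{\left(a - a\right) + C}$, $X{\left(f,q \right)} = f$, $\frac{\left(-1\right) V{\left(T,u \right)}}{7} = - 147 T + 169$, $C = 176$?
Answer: $\frac{17358881}{4769072} \approx 3.6399$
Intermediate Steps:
$V{\left(T,u \right)} = -1183 + 1029 T$ ($V{\left(T,u \right)} = - 7 \left(- 147 T + 169\right) = - 7 \left(169 - 147 T\right) = -1183 + 1029 T$)
$g{\left(a \right)} = \frac{1}{176}$ ($g{\left(a \right)} = \frac{1}{\left(a - a\right) + 176} = \frac{1}{0 + 176} = \frac{1}{176}$)
$\frac{V{\left(97,96 \right)} + g{\left(20 \right)}}{45229 + \left(-18204 + X{\left(72,6 \right)}\right)} = \frac{\left(-1183 + 1029 \cdot 97\right) + \frac{1}{176}}{45229 + \left(-18204 + 72\right)} = \frac{\left(-1183 + 99813\right) + \frac{1}{176}}{45229 - 18132} = \frac{98630 + \frac{1}{176}}{27097} = \frac{17358881}{176} \cdot \frac{1}{27097} = \frac{17358881}{4769072}$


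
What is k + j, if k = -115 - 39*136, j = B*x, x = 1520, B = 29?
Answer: 38661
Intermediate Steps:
j = 44080 (j = 29*1520 = 44080)
k = -5419 (k = -115 - 5304 = -5419)
k + j = -5419 + 44080 = 38661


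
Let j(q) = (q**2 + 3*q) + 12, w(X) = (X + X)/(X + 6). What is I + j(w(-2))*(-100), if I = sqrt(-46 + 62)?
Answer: -996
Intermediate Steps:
w(X) = 2*X/(6 + X) (w(X) = (2*X)/(6 + X) = 2*X/(6 + X))
I = 4 (I = sqrt(16) = 4)
j(q) = 12 + q**2 + 3*q
I + j(w(-2))*(-100) = 4 + (12 + (2*(-2)/(6 - 2))**2 + 3*(2*(-2)/(6 - 2)))*(-100) = 4 + (12 + (2*(-2)/4)**2 + 3*(2*(-2)/4))*(-100) = 4 + (12 + (2*(-2)*(1/4))**2 + 3*(2*(-2)*(1/4)))*(-100) = 4 + (12 + (-1)**2 + 3*(-1))*(-100) = 4 + (12 + 1 - 3)*(-100) = 4 + 10*(-100) = 4 - 1000 = -996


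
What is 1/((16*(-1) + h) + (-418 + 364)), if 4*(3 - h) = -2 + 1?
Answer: -4/267 ≈ -0.014981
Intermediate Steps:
h = 13/4 (h = 3 - (-2 + 1)/4 = 3 - 1/4*(-1) = 3 + 1/4 = 13/4 ≈ 3.2500)
1/((16*(-1) + h) + (-418 + 364)) = 1/((16*(-1) + 13/4) + (-418 + 364)) = 1/((-16 + 13/4) - 54) = 1/(-51/4 - 54) = 1/(-267/4) = -4/267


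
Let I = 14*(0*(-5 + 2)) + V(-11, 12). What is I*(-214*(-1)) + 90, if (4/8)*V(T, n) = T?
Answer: -4618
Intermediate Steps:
V(T, n) = 2*T
I = -22 (I = 14*(0*(-5 + 2)) + 2*(-11) = 14*(0*(-3)) - 22 = 14*0 - 22 = 0 - 22 = -22)
I*(-214*(-1)) + 90 = -(-4708)*(-1) + 90 = -22*214 + 90 = -4708 + 90 = -4618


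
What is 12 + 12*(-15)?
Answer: -168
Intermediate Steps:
12 + 12*(-15) = 12 - 180 = -168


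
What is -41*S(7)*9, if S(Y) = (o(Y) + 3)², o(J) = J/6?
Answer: -25625/4 ≈ -6406.3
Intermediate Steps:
o(J) = J/6 (o(J) = J*(⅙) = J/6)
S(Y) = (3 + Y/6)² (S(Y) = (Y/6 + 3)² = (3 + Y/6)²)
-41*S(7)*9 = -41*(18 + 7)²/36*9 = -41*25²/36*9 = -41*625/36*9 = -25625/36*9 = -25625/4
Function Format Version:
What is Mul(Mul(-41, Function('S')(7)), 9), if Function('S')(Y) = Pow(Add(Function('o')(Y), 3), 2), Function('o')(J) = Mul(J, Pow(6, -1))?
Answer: Rational(-25625, 4) ≈ -6406.3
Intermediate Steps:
Function('o')(J) = Mul(Rational(1, 6), J) (Function('o')(J) = Mul(J, Rational(1, 6)) = Mul(Rational(1, 6), J))
Function('S')(Y) = Pow(Add(3, Mul(Rational(1, 6), Y)), 2) (Function('S')(Y) = Pow(Add(Mul(Rational(1, 6), Y), 3), 2) = Pow(Add(3, Mul(Rational(1, 6), Y)), 2))
Mul(Mul(-41, Function('S')(7)), 9) = Mul(Mul(-41, Mul(Rational(1, 36), Pow(Add(18, 7), 2))), 9) = Mul(Mul(-41, Mul(Rational(1, 36), Pow(25, 2))), 9) = Mul(Mul(-41, Mul(Rational(1, 36), 625)), 9) = Mul(Mul(-41, Rational(625, 36)), 9) = Mul(Rational(-25625, 36), 9) = Rational(-25625, 4)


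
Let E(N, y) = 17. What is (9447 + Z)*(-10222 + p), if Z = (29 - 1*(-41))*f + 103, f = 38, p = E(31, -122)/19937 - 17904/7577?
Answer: -18858579692280570/151062649 ≈ -1.2484e+8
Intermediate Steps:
p = -356823239/151062649 (p = 17/19937 - 17904/7577 = -356823239/151062649 ≈ -2.3621)
Z = 2763 (Z = (29 - 1*(-41))*38 + 103 = (29 + 41)*38 + 103 = 70*38 + 103 = 2660 + 103 = 2763)
(9447 + Z)*(-10222 + p) = (9447 + 2763)*(-10222 - 356823239/151062649) = 12210*(-1544519221317/151062649) = -18858579692280570/151062649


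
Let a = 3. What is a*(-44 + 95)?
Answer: 153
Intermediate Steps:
a*(-44 + 95) = 3*(-44 + 95) = 3*51 = 153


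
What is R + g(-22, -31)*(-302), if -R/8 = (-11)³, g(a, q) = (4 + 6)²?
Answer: -19552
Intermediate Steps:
g(a, q) = 100 (g(a, q) = 10² = 100)
R = 10648 (R = -8*(-11)³ = -8*(-1331) = 10648)
R + g(-22, -31)*(-302) = 10648 + 100*(-302) = 10648 - 30200 = -19552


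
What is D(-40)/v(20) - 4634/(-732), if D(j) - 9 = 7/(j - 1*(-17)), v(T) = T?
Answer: 56951/8418 ≈ 6.7654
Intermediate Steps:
D(j) = 9 + 7/(17 + j) (D(j) = 9 + 7/(j - 1*(-17)) = 9 + 7/(j + 17) = 9 + 7/(17 + j))
D(-40)/v(20) - 4634/(-732) = ((160 + 9*(-40))/(17 - 40))/20 - 4634/(-732) = ((160 - 360)/(-23))*(1/20) - 4634*(-1/732) = -1/23*(-200)*(1/20) + 2317/366 = (200/23)*(1/20) + 2317/366 = 10/23 + 2317/366 = 56951/8418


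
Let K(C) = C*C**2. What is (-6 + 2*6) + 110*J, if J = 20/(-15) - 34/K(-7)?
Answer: -133526/1029 ≈ -129.76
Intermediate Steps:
K(C) = C**3
J = -1270/1029 (J = 20/(-15) - 34/((-7)**3) = 20*(-1/15) - 34/(-343) = -4/3 - 34*(-1/343) = -4/3 + 34/343 = -1270/1029 ≈ -1.2342)
(-6 + 2*6) + 110*J = (-6 + 2*6) + 110*(-1270/1029) = (-6 + 12) - 139700/1029 = 6 - 139700/1029 = -133526/1029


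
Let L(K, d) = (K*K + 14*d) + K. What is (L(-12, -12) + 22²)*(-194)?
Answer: -86912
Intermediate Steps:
L(K, d) = K + K² + 14*d (L(K, d) = (K² + 14*d) + K = K + K² + 14*d)
(L(-12, -12) + 22²)*(-194) = ((-12 + (-12)² + 14*(-12)) + 22²)*(-194) = ((-12 + 144 - 168) + 484)*(-194) = (-36 + 484)*(-194) = 448*(-194) = -86912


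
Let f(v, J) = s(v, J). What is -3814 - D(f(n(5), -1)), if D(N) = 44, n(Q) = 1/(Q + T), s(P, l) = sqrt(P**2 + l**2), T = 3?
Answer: -3858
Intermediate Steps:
n(Q) = 1/(3 + Q) (n(Q) = 1/(Q + 3) = 1/(3 + Q))
f(v, J) = sqrt(J**2 + v**2) (f(v, J) = sqrt(v**2 + J**2) = sqrt(J**2 + v**2))
-3814 - D(f(n(5), -1)) = -3814 - 1*44 = -3814 - 44 = -3858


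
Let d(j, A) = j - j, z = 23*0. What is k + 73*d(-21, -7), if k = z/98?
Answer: 0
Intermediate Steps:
z = 0
k = 0 (k = 0/98 = 0*(1/98) = 0)
d(j, A) = 0
k + 73*d(-21, -7) = 0 + 73*0 = 0 + 0 = 0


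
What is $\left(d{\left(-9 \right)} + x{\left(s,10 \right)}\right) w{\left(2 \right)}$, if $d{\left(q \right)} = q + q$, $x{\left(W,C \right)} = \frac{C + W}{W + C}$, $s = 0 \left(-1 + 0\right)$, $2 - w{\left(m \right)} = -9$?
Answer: $-187$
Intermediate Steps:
$w{\left(m \right)} = 11$ ($w{\left(m \right)} = 2 - -9 = 2 + 9 = 11$)
$s = 0$ ($s = 0 \left(-1\right) = 0$)
$x{\left(W,C \right)} = 1$ ($x{\left(W,C \right)} = \frac{C + W}{C + W} = 1$)
$d{\left(q \right)} = 2 q$
$\left(d{\left(-9 \right)} + x{\left(s,10 \right)}\right) w{\left(2 \right)} = \left(2 \left(-9\right) + 1\right) 11 = \left(-18 + 1\right) 11 = \left(-17\right) 11 = -187$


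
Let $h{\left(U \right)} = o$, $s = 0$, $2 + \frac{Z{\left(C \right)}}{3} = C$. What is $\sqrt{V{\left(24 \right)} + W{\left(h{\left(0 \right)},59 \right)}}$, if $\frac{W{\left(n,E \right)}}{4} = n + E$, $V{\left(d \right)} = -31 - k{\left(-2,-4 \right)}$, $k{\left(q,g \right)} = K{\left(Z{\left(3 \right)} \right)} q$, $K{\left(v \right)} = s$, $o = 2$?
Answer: $\sqrt{213} \approx 14.595$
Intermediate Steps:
$Z{\left(C \right)} = -6 + 3 C$
$K{\left(v \right)} = 0$
$k{\left(q,g \right)} = 0$ ($k{\left(q,g \right)} = 0 q = 0$)
$V{\left(d \right)} = -31$ ($V{\left(d \right)} = -31 - 0 = -31 + 0 = -31$)
$h{\left(U \right)} = 2$
$W{\left(n,E \right)} = 4 E + 4 n$ ($W{\left(n,E \right)} = 4 \left(n + E\right) = 4 \left(E + n\right) = 4 E + 4 n$)
$\sqrt{V{\left(24 \right)} + W{\left(h{\left(0 \right)},59 \right)}} = \sqrt{-31 + \left(4 \cdot 59 + 4 \cdot 2\right)} = \sqrt{-31 + \left(236 + 8\right)} = \sqrt{-31 + 244} = \sqrt{213}$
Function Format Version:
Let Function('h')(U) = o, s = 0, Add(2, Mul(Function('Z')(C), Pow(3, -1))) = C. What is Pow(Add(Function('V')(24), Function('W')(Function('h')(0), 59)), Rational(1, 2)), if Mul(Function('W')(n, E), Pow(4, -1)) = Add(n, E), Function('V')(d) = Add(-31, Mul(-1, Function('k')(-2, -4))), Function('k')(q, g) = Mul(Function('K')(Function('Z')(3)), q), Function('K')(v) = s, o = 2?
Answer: Pow(213, Rational(1, 2)) ≈ 14.595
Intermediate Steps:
Function('Z')(C) = Add(-6, Mul(3, C))
Function('K')(v) = 0
Function('k')(q, g) = 0 (Function('k')(q, g) = Mul(0, q) = 0)
Function('V')(d) = -31 (Function('V')(d) = Add(-31, Mul(-1, 0)) = Add(-31, 0) = -31)
Function('h')(U) = 2
Function('W')(n, E) = Add(Mul(4, E), Mul(4, n)) (Function('W')(n, E) = Mul(4, Add(n, E)) = Mul(4, Add(E, n)) = Add(Mul(4, E), Mul(4, n)))
Pow(Add(Function('V')(24), Function('W')(Function('h')(0), 59)), Rational(1, 2)) = Pow(Add(-31, Add(Mul(4, 59), Mul(4, 2))), Rational(1, 2)) = Pow(Add(-31, Add(236, 8)), Rational(1, 2)) = Pow(Add(-31, 244), Rational(1, 2)) = Pow(213, Rational(1, 2))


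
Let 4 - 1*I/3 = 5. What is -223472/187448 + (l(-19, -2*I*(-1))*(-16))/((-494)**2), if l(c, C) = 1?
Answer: -1704319130/1429501879 ≈ -1.1922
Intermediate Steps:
I = -3 (I = 12 - 3*5 = 12 - 15 = -3)
-223472/187448 + (l(-19, -2*I*(-1))*(-16))/((-494)**2) = -223472/187448 + (1*(-16))/((-494)**2) = -223472*1/187448 - 16/244036 = -27934/23431 - 16*1/244036 = -27934/23431 - 4/61009 = -1704319130/1429501879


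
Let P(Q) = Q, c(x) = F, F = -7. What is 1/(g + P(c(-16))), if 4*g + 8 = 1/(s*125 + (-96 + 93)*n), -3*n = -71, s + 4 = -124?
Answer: -64284/578557 ≈ -0.11111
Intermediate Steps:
s = -128 (s = -4 - 124 = -128)
c(x) = -7
n = 71/3 (n = -1/3*(-71) = 71/3 ≈ 23.667)
g = -128569/64284 (g = -2 + 1/(4*(-128*125 + (-96 + 93)*(71/3))) = -2 + 1/(4*(-16000 - 3*71/3)) = -2 + 1/(4*(-16000 - 71)) = -2 + (1/4)/(-16071) = -2 + (1/4)*(-1/16071) = -2 - 1/64284 = -128569/64284 ≈ -2.0000)
1/(g + P(c(-16))) = 1/(-128569/64284 - 7) = 1/(-578557/64284) = -64284/578557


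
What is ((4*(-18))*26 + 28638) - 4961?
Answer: 21805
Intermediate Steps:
((4*(-18))*26 + 28638) - 4961 = (-72*26 + 28638) - 4961 = (-1872 + 28638) - 4961 = 26766 - 4961 = 21805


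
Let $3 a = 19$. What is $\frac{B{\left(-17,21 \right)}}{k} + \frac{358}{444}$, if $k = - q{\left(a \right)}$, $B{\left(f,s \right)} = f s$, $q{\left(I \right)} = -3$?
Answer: $- \frac{26239}{222} \approx -118.19$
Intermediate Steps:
$a = \frac{19}{3}$ ($a = \frac{1}{3} \cdot 19 = \frac{19}{3} \approx 6.3333$)
$k = 3$ ($k = \left(-1\right) \left(-3\right) = 3$)
$\frac{B{\left(-17,21 \right)}}{k} + \frac{358}{444} = \frac{\left(-17\right) 21}{3} + \frac{358}{444} = \left(-357\right) \frac{1}{3} + 358 \cdot \frac{1}{444} = -119 + \frac{179}{222} = - \frac{26239}{222}$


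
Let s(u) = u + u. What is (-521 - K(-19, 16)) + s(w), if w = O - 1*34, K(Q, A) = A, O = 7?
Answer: -591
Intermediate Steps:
w = -27 (w = 7 - 1*34 = 7 - 34 = -27)
s(u) = 2*u
(-521 - K(-19, 16)) + s(w) = (-521 - 1*16) + 2*(-27) = (-521 - 16) - 54 = -537 - 54 = -591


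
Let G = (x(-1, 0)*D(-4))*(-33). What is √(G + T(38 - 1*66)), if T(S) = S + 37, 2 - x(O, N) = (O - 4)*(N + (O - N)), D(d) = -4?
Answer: 3*I*√43 ≈ 19.672*I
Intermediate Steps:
x(O, N) = 2 - O*(-4 + O) (x(O, N) = 2 - (O - 4)*(N + (O - N)) = 2 - (-4 + O)*O = 2 - O*(-4 + O))
T(S) = 37 + S
G = -396 (G = ((2 - 1*(-1)² + 4*(-1))*(-4))*(-33) = ((2 - 1*1 - 4)*(-4))*(-33) = ((2 - 1 - 4)*(-4))*(-33) = -3*(-4)*(-33) = 12*(-33) = -396)
√(G + T(38 - 1*66)) = √(-396 + (37 + (38 - 1*66))) = √(-396 + (37 + (38 - 66))) = √(-396 + (37 - 28)) = √(-396 + 9) = √(-387) = 3*I*√43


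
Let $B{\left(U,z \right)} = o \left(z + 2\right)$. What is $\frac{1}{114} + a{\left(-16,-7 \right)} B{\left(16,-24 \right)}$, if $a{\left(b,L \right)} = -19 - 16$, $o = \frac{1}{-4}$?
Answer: $- \frac{10972}{57} \approx -192.49$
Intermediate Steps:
$o = - \frac{1}{4} \approx -0.25$
$a{\left(b,L \right)} = -35$
$B{\left(U,z \right)} = - \frac{1}{2} - \frac{z}{4}$ ($B{\left(U,z \right)} = - \frac{z + 2}{4} = - \frac{2 + z}{4} = - \frac{1}{2} - \frac{z}{4}$)
$\frac{1}{114} + a{\left(-16,-7 \right)} B{\left(16,-24 \right)} = \frac{1}{114} - 35 \left(- \frac{1}{2} - -6\right) = \frac{1}{114} - 35 \left(- \frac{1}{2} + 6\right) = \frac{1}{114} - \frac{385}{2} = - \frac{10972}{57}$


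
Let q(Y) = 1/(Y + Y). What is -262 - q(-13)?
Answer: -6811/26 ≈ -261.96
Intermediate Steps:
q(Y) = 1/(2*Y)
-262 - q(-13) = -262 - 1/(2*(-13)) = -262 - (-1)/(2*13) = -262 - 1*(-1/26) = -262 + 1/26 = -6811/26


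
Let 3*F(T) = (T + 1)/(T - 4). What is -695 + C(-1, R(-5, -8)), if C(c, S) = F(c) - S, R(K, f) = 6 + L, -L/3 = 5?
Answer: -686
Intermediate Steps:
L = -15 (L = -3*5 = -15)
F(T) = (1 + T)/(3*(-4 + T)) (F(T) = ((T + 1)/(T - 4))/3 = ((1 + T)/(-4 + T))/3 = (1 + T)/(3*(-4 + T)))
R(K, f) = -9 (R(K, f) = 6 - 15 = -9)
C(c, S) = -S + (1 + c)/(3*(-4 + c)) (C(c, S) = (1 + c)/(3*(-4 + c)) - S = -S + (1 + c)/(3*(-4 + c)))
-695 + C(-1, R(-5, -8)) = -695 + (1 - 1 - 3*(-9)*(-4 - 1))/(3*(-4 - 1)) = -695 + (1/3)*(1 - 1 - 3*(-9)*(-5))/(-5) = -695 + (1/3)*(-1/5)*(1 - 1 - 135) = -695 + (1/3)*(-1/5)*(-135) = -695 + 9 = -686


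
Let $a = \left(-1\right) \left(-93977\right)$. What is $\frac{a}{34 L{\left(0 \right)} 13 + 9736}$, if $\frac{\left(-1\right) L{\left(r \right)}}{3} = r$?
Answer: $\frac{93977}{9736} \approx 9.6525$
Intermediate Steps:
$L{\left(r \right)} = - 3 r$
$a = 93977$
$\frac{a}{34 L{\left(0 \right)} 13 + 9736} = \frac{93977}{34 \left(\left(-3\right) 0\right) 13 + 9736} = \frac{93977}{34 \cdot 0 \cdot 13 + 9736} = \frac{93977}{0 \cdot 13 + 9736} = \frac{93977}{0 + 9736} = \frac{93977}{9736}$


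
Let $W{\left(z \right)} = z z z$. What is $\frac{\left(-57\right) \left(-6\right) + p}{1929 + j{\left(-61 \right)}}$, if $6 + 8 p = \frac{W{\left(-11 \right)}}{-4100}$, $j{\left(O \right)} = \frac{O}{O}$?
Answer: $\frac{11194331}{63304000} \approx 0.17683$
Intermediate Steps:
$j{\left(O \right)} = 1$
$W{\left(z \right)} = z^{3}$ ($W{\left(z \right)} = z^{2} z = z^{3}$)
$p = - \frac{23269}{32800}$ ($p = - \frac{3}{4} + \frac{\left(-11\right)^{3} \frac{1}{-4100}}{8} = - \frac{3}{4} + \frac{\left(-1331\right) \left(- \frac{1}{4100}\right)}{8} = - \frac{3}{4} + \frac{1}{8} \cdot \frac{1331}{4100} = - \frac{3}{4} + \frac{1331}{32800} = - \frac{23269}{32800} \approx -0.70942$)
$\frac{\left(-57\right) \left(-6\right) + p}{1929 + j{\left(-61 \right)}} = \frac{\left(-57\right) \left(-6\right) - \frac{23269}{32800}}{1929 + 1} = \frac{342 - \frac{23269}{32800}}{1930} = \frac{11194331}{32800} \cdot \frac{1}{1930} = \frac{11194331}{63304000}$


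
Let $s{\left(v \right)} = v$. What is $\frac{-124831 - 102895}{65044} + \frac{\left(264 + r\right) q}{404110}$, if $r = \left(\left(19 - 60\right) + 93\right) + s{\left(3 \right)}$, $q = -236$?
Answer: $- \frac{150501749}{40815110} \approx -3.6874$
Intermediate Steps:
$r = 55$ ($r = \left(\left(19 - 60\right) + 93\right) + 3 = \left(-41 + 93\right) + 3 = 52 + 3 = 55$)
$\frac{-124831 - 102895}{65044} + \frac{\left(264 + r\right) q}{404110} = \frac{-124831 - 102895}{65044} + \frac{\left(264 + 55\right) \left(-236\right)}{404110} = \left(-124831 - 102895\right) \frac{1}{65044} + 319 \left(-236\right) \frac{1}{404110} = \left(-227726\right) \frac{1}{65044} - \frac{37642}{202055} = - \frac{113863}{32522} - \frac{37642}{202055} = - \frac{150501749}{40815110}$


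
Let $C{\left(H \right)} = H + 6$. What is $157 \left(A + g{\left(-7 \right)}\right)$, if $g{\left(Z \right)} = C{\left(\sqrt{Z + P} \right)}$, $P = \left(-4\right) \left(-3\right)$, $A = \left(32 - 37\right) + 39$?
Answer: $6280 + 157 \sqrt{5} \approx 6631.1$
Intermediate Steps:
$A = 34$ ($A = -5 + 39 = 34$)
$P = 12$
$C{\left(H \right)} = 6 + H$
$g{\left(Z \right)} = 6 + \sqrt{12 + Z}$ ($g{\left(Z \right)} = 6 + \sqrt{Z + 12} = 6 + \sqrt{12 + Z}$)
$157 \left(A + g{\left(-7 \right)}\right) = 157 \left(34 + \left(6 + \sqrt{12 - 7}\right)\right) = 157 \left(34 + \left(6 + \sqrt{5}\right)\right) = 157 \left(40 + \sqrt{5}\right) = 6280 + 157 \sqrt{5}$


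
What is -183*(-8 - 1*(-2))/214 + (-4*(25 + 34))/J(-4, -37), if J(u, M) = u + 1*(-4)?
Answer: 7411/214 ≈ 34.631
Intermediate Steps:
J(u, M) = -4 + u (J(u, M) = u - 4 = -4 + u)
-183*(-8 - 1*(-2))/214 + (-4*(25 + 34))/J(-4, -37) = -183*(-8 - 1*(-2))/214 + (-4*(25 + 34))/(-4 - 4) = -183*(-8 + 2)*(1/214) - 4*59/(-8) = -183*(-6)*(1/214) - 236*(-⅛) = 1098*(1/214) + 59/2 = 549/107 + 59/2 = 7411/214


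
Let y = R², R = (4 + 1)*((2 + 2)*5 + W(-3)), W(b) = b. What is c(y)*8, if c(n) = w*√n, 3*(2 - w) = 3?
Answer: 680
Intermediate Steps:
w = 1 (w = 2 - ⅓*3 = 2 - 1 = 1)
R = 85 (R = (4 + 1)*((2 + 2)*5 - 3) = 5*(4*5 - 3) = 5*(20 - 3) = 5*17 = 85)
y = 7225 (y = 85² = 7225)
c(n) = √n (c(n) = 1*√n = √n)
c(y)*8 = √7225*8 = 85*8 = 680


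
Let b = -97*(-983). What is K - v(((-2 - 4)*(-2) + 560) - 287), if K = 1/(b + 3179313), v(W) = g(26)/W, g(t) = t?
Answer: -85140979/933279240 ≈ -0.091228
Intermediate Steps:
v(W) = 26/W
b = 95351
K = 1/3274664 (K = 1/(95351 + 3179313) = 1/3274664 ≈ 3.0537e-7)
K - v(((-2 - 4)*(-2) + 560) - 287) = 1/3274664 - 26/(((-2 - 4)*(-2) + 560) - 287) = 1/3274664 - 26/((-6*(-2) + 560) - 287) = 1/3274664 - 26/((12 + 560) - 287) = 1/3274664 - 26/(572 - 287) = 1/3274664 - 26/285 = -85140979/933279240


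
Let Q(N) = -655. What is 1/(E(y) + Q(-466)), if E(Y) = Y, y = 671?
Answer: 1/16 ≈ 0.062500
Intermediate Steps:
1/(E(y) + Q(-466)) = 1/(671 - 655) = 1/16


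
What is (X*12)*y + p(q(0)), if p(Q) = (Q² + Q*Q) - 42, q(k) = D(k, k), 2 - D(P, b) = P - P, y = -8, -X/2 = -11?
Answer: -2146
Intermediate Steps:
X = 22 (X = -2*(-11) = 22)
D(P, b) = 2 (D(P, b) = 2 - (P - P) = 2 - 1*0 = 2 + 0 = 2)
q(k) = 2
p(Q) = -42 + 2*Q² (p(Q) = (Q² + Q²) - 42 = 2*Q² - 42 = -42 + 2*Q²)
(X*12)*y + p(q(0)) = (22*12)*(-8) + (-42 + 2*2²) = 264*(-8) + (-42 + 2*4) = -2112 + (-42 + 8) = -2112 - 34 = -2146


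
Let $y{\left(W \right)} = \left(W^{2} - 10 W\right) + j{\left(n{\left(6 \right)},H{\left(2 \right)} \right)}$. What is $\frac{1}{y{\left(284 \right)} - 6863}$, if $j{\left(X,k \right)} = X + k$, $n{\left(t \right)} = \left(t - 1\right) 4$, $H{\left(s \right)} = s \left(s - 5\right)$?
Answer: $\frac{1}{70967} \approx 1.4091 \cdot 10^{-5}$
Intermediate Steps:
$H{\left(s \right)} = s \left(-5 + s\right)$
$n{\left(t \right)} = -4 + 4 t$ ($n{\left(t \right)} = \left(-1 + t\right) 4 = -4 + 4 t$)
$y{\left(W \right)} = 14 + W^{2} - 10 W$ ($y{\left(W \right)} = \left(W^{2} - 10 W\right) + \left(\left(-4 + 4 \cdot 6\right) + 2 \left(-5 + 2\right)\right) = \left(W^{2} - 10 W\right) + \left(\left(-4 + 24\right) + 2 \left(-3\right)\right) = \left(W^{2} - 10 W\right) + \left(20 - 6\right) = \left(W^{2} - 10 W\right) + 14 = 14 + W^{2} - 10 W$)
$\frac{1}{y{\left(284 \right)} - 6863} = \frac{1}{\left(14 + 284^{2} - 2840\right) - 6863} = \frac{1}{\left(14 + 80656 - 2840\right) - 6863} = \frac{1}{77830 - 6863} = \frac{1}{70967}$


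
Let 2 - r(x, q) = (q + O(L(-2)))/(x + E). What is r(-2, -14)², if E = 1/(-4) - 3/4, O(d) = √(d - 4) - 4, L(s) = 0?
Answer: 140/9 - 16*I/3 ≈ 15.556 - 5.3333*I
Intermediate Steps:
O(d) = -4 + √(-4 + d) (O(d) = √(-4 + d) - 4 = -4 + √(-4 + d))
E = -1 (E = 1*(-¼) - 3*¼ = -¼ - ¾ = -1)
r(x, q) = 2 - (-4 + q + 2*I)/(-1 + x) (r(x, q) = 2 - (q + (-4 + √(-4 + 0)))/(x - 1) = 2 - (q + (-4 + √(-4)))/(-1 + x) = 2 - (q + (-4 + 2*I))/(-1 + x) = 2 - (-4 + q + 2*I)/(-1 + x))
r(-2, -14)² = ((2 - 1*(-14) - 2*I + 2*(-2))/(-1 - 2))² = ((2 + 14 - 2*I - 4)/(-3))² = (-(12 - 2*I)/3)² = (-4 + 2*I/3)²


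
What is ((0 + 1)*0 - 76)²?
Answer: 5776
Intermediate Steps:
((0 + 1)*0 - 76)² = (1*0 - 76)² = (0 - 76)² = (-76)² = 5776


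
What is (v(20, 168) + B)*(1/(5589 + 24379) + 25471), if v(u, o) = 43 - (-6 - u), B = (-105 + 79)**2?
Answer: 568669622105/29968 ≈ 1.8976e+7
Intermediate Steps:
B = 676 (B = (-26)**2 = 676)
v(u, o) = 49 + u (v(u, o) = 43 + (6 + u) = 49 + u)
(v(20, 168) + B)*(1/(5589 + 24379) + 25471) = ((49 + 20) + 676)*(1/(5589 + 24379) + 25471) = (69 + 676)*(1/29968 + 25471) = 745*(1/29968 + 25471) = 745*(763314929/29968) = 568669622105/29968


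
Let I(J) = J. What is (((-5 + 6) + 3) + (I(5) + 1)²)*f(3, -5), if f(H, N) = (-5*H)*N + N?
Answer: 2800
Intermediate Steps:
f(H, N) = N - 5*H*N (f(H, N) = -5*H*N + N = N - 5*H*N)
(((-5 + 6) + 3) + (I(5) + 1)²)*f(3, -5) = (((-5 + 6) + 3) + (5 + 1)²)*(-5*(1 - 5*3)) = ((1 + 3) + 6²)*(-5*(1 - 15)) = (4 + 36)*(-5*(-14)) = 40*70 = 2800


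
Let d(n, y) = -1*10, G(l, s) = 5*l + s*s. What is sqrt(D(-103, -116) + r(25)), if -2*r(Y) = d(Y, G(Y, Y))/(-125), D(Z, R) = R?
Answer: I*sqrt(2901)/5 ≈ 10.772*I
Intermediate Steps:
G(l, s) = s**2 + 5*l (G(l, s) = 5*l + s**2 = s**2 + 5*l)
d(n, y) = -10
r(Y) = -1/25 (r(Y) = -(-5)/(-125) = -(-5)*(-1)/125 = -1/2*2/25 = -1/25)
sqrt(D(-103, -116) + r(25)) = sqrt(-116 - 1/25) = sqrt(-2901/25) = I*sqrt(2901)/5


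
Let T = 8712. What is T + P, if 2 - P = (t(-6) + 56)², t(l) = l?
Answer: 6214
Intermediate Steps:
P = -2498 (P = 2 - (-6 + 56)² = 2 - 1*50² = 2 - 1*2500 = 2 - 2500 = -2498)
T + P = 8712 - 2498 = 6214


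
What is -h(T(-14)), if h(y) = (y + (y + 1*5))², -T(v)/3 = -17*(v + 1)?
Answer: -1745041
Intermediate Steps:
T(v) = 51 + 51*v (T(v) = -(-51)*(v + 1) = -(-51)*(1 + v) = -3*(-17 - 17*v) = 51 + 51*v)
h(y) = (5 + 2*y)² (h(y) = (y + (y + 5))² = (y + (5 + y))² = (5 + 2*y)²)
-h(T(-14)) = -(5 + 2*(51 + 51*(-14)))² = -(5 + 2*(51 - 714))² = -(5 + 2*(-663))² = -(5 - 1326)² = -1*(-1321)² = -1*1745041 = -1745041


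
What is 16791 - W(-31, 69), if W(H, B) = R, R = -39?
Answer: 16830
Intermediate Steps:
W(H, B) = -39
16791 - W(-31, 69) = 16791 - 1*(-39) = 16791 + 39 = 16830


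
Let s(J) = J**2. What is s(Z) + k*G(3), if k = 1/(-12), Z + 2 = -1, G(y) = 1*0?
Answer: 9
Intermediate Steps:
G(y) = 0
Z = -3 (Z = -2 - 1 = -3)
k = -1/12 ≈ -0.083333
s(Z) + k*G(3) = (-3)**2 - 1/12*0 = 9 + 0 = 9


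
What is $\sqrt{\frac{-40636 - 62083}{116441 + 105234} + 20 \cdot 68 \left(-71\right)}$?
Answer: $\frac{i \sqrt{189798496055373}}{44335} \approx 310.74 i$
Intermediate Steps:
$\sqrt{\frac{-40636 - 62083}{116441 + 105234} + 20 \cdot 68 \left(-71\right)} = \sqrt{- \frac{102719}{221675} + 1360 \left(-71\right)} = \sqrt{\left(-102719\right) \frac{1}{221675} - 96560} = \sqrt{- \frac{102719}{221675} - 96560} = \sqrt{- \frac{21405040719}{221675}} = \frac{i \sqrt{189798496055373}}{44335}$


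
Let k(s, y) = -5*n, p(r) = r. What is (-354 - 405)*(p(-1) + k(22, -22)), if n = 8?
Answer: 31119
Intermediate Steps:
k(s, y) = -40 (k(s, y) = -5*8 = -40)
(-354 - 405)*(p(-1) + k(22, -22)) = (-354 - 405)*(-1 - 40) = -759*(-41) = 31119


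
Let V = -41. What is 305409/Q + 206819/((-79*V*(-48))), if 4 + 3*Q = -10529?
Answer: -48208689557/545862192 ≈ -88.317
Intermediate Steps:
Q = -3511 (Q = -4/3 + (1/3)*(-10529) = -4/3 - 10529/3 = -3511)
305409/Q + 206819/((-79*V*(-48))) = 305409/(-3511) + 206819/((-79*(-41)*(-48))) = 305409*(-1/3511) + 206819/((3239*(-48))) = -305409/3511 + 206819/(-155472) = -305409/3511 + 206819*(-1/155472) = -305409/3511 - 206819/155472 = -48208689557/545862192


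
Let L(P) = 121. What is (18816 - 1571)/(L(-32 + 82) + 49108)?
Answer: 17245/49229 ≈ 0.35030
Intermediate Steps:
(18816 - 1571)/(L(-32 + 82) + 49108) = (18816 - 1571)/(121 + 49108) = 17245/49229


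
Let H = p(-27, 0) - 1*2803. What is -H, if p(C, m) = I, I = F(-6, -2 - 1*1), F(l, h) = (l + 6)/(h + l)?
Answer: 2803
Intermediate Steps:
F(l, h) = (6 + l)/(h + l)
I = 0 (I = (6 - 6)/((-2 - 1*1) - 6) = 0/((-2 - 1) - 6) = 0/(-3 - 6) = 0/(-9) = -⅑*0 = 0)
p(C, m) = 0
H = -2803 (H = 0 - 1*2803 = 0 - 2803 = -2803)
-H = -1*(-2803) = 2803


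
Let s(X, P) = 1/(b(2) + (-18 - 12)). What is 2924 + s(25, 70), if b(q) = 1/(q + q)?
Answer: 347952/119 ≈ 2924.0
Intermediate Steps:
b(q) = 1/(2*q)
s(X, P) = -4/119 (s(X, P) = 1/((½)/2 + (-18 - 12)) = 1/((½)*(½) - 30) = 1/(¼ - 30) = 1/(-119/4) = -4/119)
2924 + s(25, 70) = 2924 - 4/119 = 347952/119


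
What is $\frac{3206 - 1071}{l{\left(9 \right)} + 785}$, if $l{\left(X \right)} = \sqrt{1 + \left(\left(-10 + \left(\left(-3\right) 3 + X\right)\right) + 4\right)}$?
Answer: $\frac{335195}{123246} - \frac{427 i \sqrt{5}}{123246} \approx 2.7197 - 0.0077471 i$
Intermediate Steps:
$l{\left(X \right)} = \sqrt{-14 + X}$ ($l{\left(X \right)} = \sqrt{1 + \left(\left(-10 + \left(-9 + X\right)\right) + 4\right)} = \sqrt{1 + \left(\left(-19 + X\right) + 4\right)} = \sqrt{1 + \left(-15 + X\right)} = \sqrt{-14 + X}$)
$\frac{3206 - 1071}{l{\left(9 \right)} + 785} = \frac{3206 - 1071}{\sqrt{-14 + 9} + 785} = \frac{2135}{\sqrt{-5} + 785} = \frac{2135}{i \sqrt{5} + 785} = \frac{2135}{785 + i \sqrt{5}}$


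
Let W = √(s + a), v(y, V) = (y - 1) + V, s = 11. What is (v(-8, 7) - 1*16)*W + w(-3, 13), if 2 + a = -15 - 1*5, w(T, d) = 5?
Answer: 5 - 18*I*√11 ≈ 5.0 - 59.699*I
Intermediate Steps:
a = -22 (a = -2 + (-15 - 1*5) = -2 + (-15 - 5) = -2 - 20 = -22)
v(y, V) = -1 + V + y (v(y, V) = (-1 + y) + V = -1 + V + y)
W = I*√11 (W = √(11 - 22) = √(-11) = I*√11 ≈ 3.3166*I)
(v(-8, 7) - 1*16)*W + w(-3, 13) = ((-1 + 7 - 8) - 1*16)*(I*√11) + 5 = (-2 - 16)*(I*√11) + 5 = -18*I*√11 + 5 = 5 - 18*I*√11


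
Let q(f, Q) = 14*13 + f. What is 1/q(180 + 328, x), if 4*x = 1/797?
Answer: 1/690 ≈ 0.0014493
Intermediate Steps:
x = 1/3188 (x = (1/4)/797 = (1/4)*(1/797) = 1/3188 ≈ 0.00031368)
q(f, Q) = 182 + f
1/q(180 + 328, x) = 1/(182 + (180 + 328)) = 1/(182 + 508) = 1/690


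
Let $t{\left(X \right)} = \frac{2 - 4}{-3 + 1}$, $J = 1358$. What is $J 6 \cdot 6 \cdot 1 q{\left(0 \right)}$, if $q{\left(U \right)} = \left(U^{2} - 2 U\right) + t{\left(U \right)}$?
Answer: $48888$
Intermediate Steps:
$t{\left(X \right)} = 1$ ($t{\left(X \right)} = - \frac{2}{-2} = \left(-2\right) \left(- \frac{1}{2}\right) = 1$)
$q{\left(U \right)} = 1 + U^{2} - 2 U$ ($q{\left(U \right)} = \left(U^{2} - 2 U\right) + 1 = 1 + U^{2} - 2 U$)
$J 6 \cdot 6 \cdot 1 q{\left(0 \right)} = 1358 \cdot 6 \cdot 6 \cdot 1 \left(1 + 0^{2} - 0\right) = 1358 \cdot 36 \cdot 1 \left(1 + 0 + 0\right) = 1358 \cdot 36 \cdot 1 = 1358 \cdot 36 = 48888$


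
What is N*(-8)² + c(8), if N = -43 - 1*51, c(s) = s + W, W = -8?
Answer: -6016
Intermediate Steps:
c(s) = -8 + s (c(s) = s - 8 = -8 + s)
N = -94 (N = -43 - 51 = -94)
N*(-8)² + c(8) = -94*(-8)² + (-8 + 8) = -94*64 + 0 = -6016 + 0 = -6016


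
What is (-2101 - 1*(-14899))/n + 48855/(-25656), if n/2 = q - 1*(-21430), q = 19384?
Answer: -304965871/174520664 ≈ -1.7474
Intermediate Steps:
n = 81628 (n = 2*(19384 - 1*(-21430)) = 2*(19384 + 21430) = 2*40814 = 81628)
(-2101 - 1*(-14899))/n + 48855/(-25656) = (-2101 - 1*(-14899))/81628 + 48855/(-25656) = (-2101 + 14899)*(1/81628) + 48855*(-1/25656) = 12798*(1/81628) - 16285/8552 = 6399/40814 - 16285/8552 = -304965871/174520664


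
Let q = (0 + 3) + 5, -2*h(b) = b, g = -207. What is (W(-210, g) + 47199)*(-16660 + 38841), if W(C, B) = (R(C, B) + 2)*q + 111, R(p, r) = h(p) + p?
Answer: 1031105966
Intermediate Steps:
h(b) = -b/2
R(p, r) = p/2 (R(p, r) = -p/2 + p = p/2)
q = 8 (q = 3 + 5 = 8)
W(C, B) = 127 + 4*C (W(C, B) = (C/2 + 2)*8 + 111 = (2 + C/2)*8 + 111 = (16 + 4*C) + 111 = 127 + 4*C)
(W(-210, g) + 47199)*(-16660 + 38841) = ((127 + 4*(-210)) + 47199)*(-16660 + 38841) = ((127 - 840) + 47199)*22181 = (-713 + 47199)*22181 = 46486*22181 = 1031105966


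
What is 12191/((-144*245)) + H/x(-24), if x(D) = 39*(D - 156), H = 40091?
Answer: -1666657/275184 ≈ -6.0565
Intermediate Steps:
x(D) = -6084 + 39*D (x(D) = 39*(-156 + D) = -6084 + 39*D)
12191/((-144*245)) + H/x(-24) = 12191/((-144*245)) + 40091/(-6084 + 39*(-24)) = 12191/(-35280) + 40091/(-6084 - 936) = 12191*(-1/35280) + 40091/(-7020) = -12191/35280 + 40091*(-1/7020) = -12191/35280 - 40091/7020 = -1666657/275184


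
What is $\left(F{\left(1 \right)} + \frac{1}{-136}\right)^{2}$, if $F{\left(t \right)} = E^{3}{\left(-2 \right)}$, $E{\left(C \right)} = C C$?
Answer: $\frac{75742209}{18496} \approx 4095.1$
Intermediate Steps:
$E{\left(C \right)} = C^{2}$
$F{\left(t \right)} = 64$ ($F{\left(t \right)} = \left(\left(-2\right)^{2}\right)^{3} = 4^{3} = 64$)
$\left(F{\left(1 \right)} + \frac{1}{-136}\right)^{2} = \left(64 + \frac{1}{-136}\right)^{2} = \left(64 - \frac{1}{136}\right)^{2} = \left(\frac{8703}{136}\right)^{2} = \frac{75742209}{18496}$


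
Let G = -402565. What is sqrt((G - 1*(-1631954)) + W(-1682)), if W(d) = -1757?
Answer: 4*sqrt(76727) ≈ 1108.0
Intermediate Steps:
sqrt((G - 1*(-1631954)) + W(-1682)) = sqrt((-402565 - 1*(-1631954)) - 1757) = sqrt((-402565 + 1631954) - 1757) = sqrt(1229389 - 1757) = sqrt(1227632) = 4*sqrt(76727)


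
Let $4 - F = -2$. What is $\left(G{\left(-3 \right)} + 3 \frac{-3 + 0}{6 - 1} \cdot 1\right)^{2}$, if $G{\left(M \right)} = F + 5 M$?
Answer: $\frac{2916}{25} \approx 116.64$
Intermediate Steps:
$F = 6$ ($F = 4 - -2 = 4 + 2 = 6$)
$G{\left(M \right)} = 6 + 5 M$
$\left(G{\left(-3 \right)} + 3 \frac{-3 + 0}{6 - 1} \cdot 1\right)^{2} = \left(\left(6 + 5 \left(-3\right)\right) + 3 \frac{-3 + 0}{6 - 1} \cdot 1\right)^{2} = \left(\left(6 - 15\right) + 3 \left(- \frac{3}{5}\right) 1\right)^{2} = \left(-9 + 3 \left(\left(-3\right) \frac{1}{5}\right) 1\right)^{2} = \left(-9 + 3 \left(- \frac{3}{5}\right) 1\right)^{2} = \left(-9 - \frac{9}{5}\right)^{2} = \left(- \frac{54}{5}\right)^{2} = \frac{2916}{25}$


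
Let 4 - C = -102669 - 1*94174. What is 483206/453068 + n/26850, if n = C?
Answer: 12769894712/1520609475 ≈ 8.3979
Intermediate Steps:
C = 196847 (C = 4 - (-102669 - 1*94174) = 4 - (-102669 - 94174) = 4 - 1*(-196843) = 4 + 196843 = 196847)
n = 196847
483206/453068 + n/26850 = 483206/453068 + 196847/26850 = 483206*(1/453068) + 196847*(1/26850) = 241603/226534 + 196847/26850 = 12769894712/1520609475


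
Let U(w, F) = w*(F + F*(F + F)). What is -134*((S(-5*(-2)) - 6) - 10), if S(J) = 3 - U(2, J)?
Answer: 58022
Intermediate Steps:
U(w, F) = w*(F + 2*F²) (U(w, F) = w*(F + F*(2*F)) = w*(F + 2*F²))
S(J) = 3 - 2*J*(1 + 2*J) (S(J) = 3 - J*2*(1 + 2*J) = 3 - 2*J*(1 + 2*J))
-134*((S(-5*(-2)) - 6) - 10) = -134*(((3 - 2*(-5*(-2))*(1 + 2*(-5*(-2)))) - 6) - 10) = -134*(((3 - 2*10*(1 + 2*10)) - 6) - 10) = -134*(((3 - 2*10*(1 + 20)) - 6) - 10) = -134*(((3 - 2*10*21) - 6) - 10) = -134*(((3 - 420) - 6) - 10) = -134*((-417 - 6) - 10) = -134*(-423 - 10) = -134*(-433) = 58022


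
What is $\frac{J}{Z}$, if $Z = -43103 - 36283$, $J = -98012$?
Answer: $\frac{49006}{39693} \approx 1.2346$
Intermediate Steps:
$Z = -79386$ ($Z = -43103 - 36283 = -79386$)
$\frac{J}{Z} = - \frac{98012}{-79386} = \left(-98012\right) \left(- \frac{1}{79386}\right) = \frac{49006}{39693}$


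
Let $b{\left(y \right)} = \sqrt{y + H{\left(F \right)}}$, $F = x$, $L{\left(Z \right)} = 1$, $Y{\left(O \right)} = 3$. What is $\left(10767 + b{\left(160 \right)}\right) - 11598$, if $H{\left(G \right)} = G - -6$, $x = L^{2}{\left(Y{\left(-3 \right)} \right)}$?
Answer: $-831 + \sqrt{167} \approx -818.08$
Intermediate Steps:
$x = 1$ ($x = 1^{2} = 1$)
$F = 1$
$H{\left(G \right)} = 6 + G$ ($H{\left(G \right)} = G + 6 = 6 + G$)
$b{\left(y \right)} = \sqrt{7 + y}$ ($b{\left(y \right)} = \sqrt{y + \left(6 + 1\right)} = \sqrt{y + 7} = \sqrt{7 + y}$)
$\left(10767 + b{\left(160 \right)}\right) - 11598 = \left(10767 + \sqrt{7 + 160}\right) - 11598 = \left(10767 + \sqrt{167}\right) - 11598 = -831 + \sqrt{167}$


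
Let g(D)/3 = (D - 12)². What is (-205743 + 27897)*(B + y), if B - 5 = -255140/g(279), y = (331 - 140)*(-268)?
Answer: 648936922222882/71289 ≈ 9.1029e+9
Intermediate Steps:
y = -51188 (y = 191*(-268) = -51188)
g(D) = 3*(-12 + D)² (g(D) = 3*(D - 12)² = 3*(-12 + D)²)
B = 814195/213867 (B = 5 - 255140*1/(3*(-12 + 279)²) = 5 - 255140/(3*267²) = 5 - 255140/(3*71289) = 5 - 255140/213867 = 814195/213867 ≈ 3.8070)
(-205743 + 27897)*(B + y) = (-205743 + 27897)*(814195/213867 - 51188) = -177846*(-10946609801/213867) = 648936922222882/71289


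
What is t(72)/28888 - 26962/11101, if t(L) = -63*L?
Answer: -6097297/2357983 ≈ -2.5858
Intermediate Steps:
t(72)/28888 - 26962/11101 = -63*72/28888 - 26962/11101 = -4536*1/28888 - 26962*1/11101 = -567/3611 - 1586/653 = -6097297/2357983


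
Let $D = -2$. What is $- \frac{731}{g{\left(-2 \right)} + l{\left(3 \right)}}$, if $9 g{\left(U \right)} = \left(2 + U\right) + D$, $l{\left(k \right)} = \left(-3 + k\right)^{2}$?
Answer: $\frac{6579}{2} \approx 3289.5$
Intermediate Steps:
$g{\left(U \right)} = \frac{U}{9}$ ($g{\left(U \right)} = \frac{\left(2 + U\right) - 2}{9} = \frac{U}{9}$)
$- \frac{731}{g{\left(-2 \right)} + l{\left(3 \right)}} = - \frac{731}{\frac{1}{9} \left(-2\right) + \left(-3 + 3\right)^{2}} = - \frac{731}{- \frac{2}{9} + 0^{2}} = - \frac{731}{- \frac{2}{9} + 0} = - \frac{731}{- \frac{2}{9}} = \left(-731\right) \left(- \frac{9}{2}\right) = \frac{6579}{2}$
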